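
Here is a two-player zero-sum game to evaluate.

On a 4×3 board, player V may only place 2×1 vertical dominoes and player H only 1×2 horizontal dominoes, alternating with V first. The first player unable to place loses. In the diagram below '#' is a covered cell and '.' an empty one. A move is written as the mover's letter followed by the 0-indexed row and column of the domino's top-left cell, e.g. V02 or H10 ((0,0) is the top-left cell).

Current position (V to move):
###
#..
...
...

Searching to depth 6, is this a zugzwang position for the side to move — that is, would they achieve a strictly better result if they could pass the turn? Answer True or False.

zugzwang(###/#../.../..., V) = False

[###/#../.../...] V move#1: V11:+1/###/##./.#./...*, V12:-1/###/#.#/..#/..., V20:-1/###/#../#../#.., V21:+1/###/#../.#./.#., V22:-1/###/#../..#/..#
[###/##./.#./...] H move#2: H30:-1/###/##./.#./##.*, H31:-1/###/##./.#./.##
[###/##./.#./##.] V move#3: V12:+1/###/###/.##/##.*, V22:+1/###/##./.##/###
[###/###/.##/##.] end (terminal -1, H#4); searched ###/#../.../... to 6
if V skipped the turn, H would face:
~ [###/#../.../...] H move#1: H11:-1/###/###/.../..., H20:+1/###/#../##./...*, H21:+1/###/#../.##/..., H30:-1/###/#../.../##., H31:-1/###/#../.../.##
~ [###/#../##./...] V move#2: V12:-1/###/#.#/###/...*, V22:-1/###/#../###/..#
~ [###/#.#/###/...] H move#3: H30:+1/###/#.#/###/##.*, H31:+1/###/#.#/###/.##
~ [###/#.#/###/##.] end (terminal -1, V#4); searched ###/#../.../... to 6
compare (V): move=+1 vs pass=-1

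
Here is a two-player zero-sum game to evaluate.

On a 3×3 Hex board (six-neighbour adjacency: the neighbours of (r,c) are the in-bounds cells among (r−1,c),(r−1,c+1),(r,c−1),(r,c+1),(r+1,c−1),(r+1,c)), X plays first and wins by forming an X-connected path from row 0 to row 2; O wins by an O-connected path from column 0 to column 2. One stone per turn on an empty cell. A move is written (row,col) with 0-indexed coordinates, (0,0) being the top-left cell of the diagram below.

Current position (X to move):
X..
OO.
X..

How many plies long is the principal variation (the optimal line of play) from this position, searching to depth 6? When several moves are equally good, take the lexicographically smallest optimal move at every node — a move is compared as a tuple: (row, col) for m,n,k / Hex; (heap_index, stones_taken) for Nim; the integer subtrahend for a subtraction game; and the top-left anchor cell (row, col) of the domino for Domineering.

PV length from [X../OO./X..]: 2 plies

[X../OO./X..] X move#1: (0,1):-1/XX./OO./X..*, (0,2):-1/X.X/OO./X.., (1,2):-1/X../OOX/X.., (2,1):-1/X../OO./XX., (2,2):-1/X../OO./X.X
[XX./OO./X..] O move#2: (0,2):+1/XXO/OO./X..*, (1,2):+1/XX./OOO/X.., (2,1):+1/XX./OO./XO., (2,2):+1/XX./OO./X.O
[XXO/OO./X..] end (terminal -1, X#3); searched X../OO./X.. to 6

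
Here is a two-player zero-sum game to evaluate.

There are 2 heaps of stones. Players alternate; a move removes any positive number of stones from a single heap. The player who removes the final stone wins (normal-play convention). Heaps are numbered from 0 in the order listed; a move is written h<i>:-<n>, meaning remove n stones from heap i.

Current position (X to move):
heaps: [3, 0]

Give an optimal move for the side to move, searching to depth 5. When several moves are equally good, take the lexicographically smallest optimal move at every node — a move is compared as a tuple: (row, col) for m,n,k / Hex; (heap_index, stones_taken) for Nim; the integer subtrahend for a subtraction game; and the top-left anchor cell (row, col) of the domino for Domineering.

[(3,0)] X move#1: h0:-1:-1/(2,0), h0:-2:-1/(1,0), h0:-3:+1/(0,0)*
[(0,0)] end (terminal -1, O#2); searched (3,0) to 5

X's best at [(3,0)]: h0:-3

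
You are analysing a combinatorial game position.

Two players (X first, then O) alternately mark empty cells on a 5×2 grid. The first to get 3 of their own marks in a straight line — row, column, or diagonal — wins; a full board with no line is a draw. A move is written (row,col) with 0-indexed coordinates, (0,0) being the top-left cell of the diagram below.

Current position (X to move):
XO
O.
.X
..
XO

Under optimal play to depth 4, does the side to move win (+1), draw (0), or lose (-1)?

value(XO/O./.X/../XO, X) = 0

ply 1, X at XO/O./.X/../XO | (1,1)=+0→XO/OX/.X/../XO*; (2,0)=+0→XO/O./XX/../XO; (3,0)=+0→XO/O./.X/X./XO; (3,1)=+0→XO/O./.X/.X/XO
ply 2, O at XO/OX/.X/../XO | (2,0)=-1→XO/OX/OX/../XO; (3,0)=-1→XO/OX/.X/O./XO; (3,1)=+0→XO/OX/.X/.O/XO*
ply 3, X at XO/OX/.X/.O/XO | (2,0)=+0→XO/OX/XX/.O/XO*; (3,0)=+0→XO/OX/.X/XO/XO
ply 4, O at XO/OX/XX/.O/XO | (3,0)=+0→XO/OX/XX/OO/XO*
ply 5: XO/OX/XX/OO/XO is terminal +0 (X); from XO/O./.X/../XO depth 4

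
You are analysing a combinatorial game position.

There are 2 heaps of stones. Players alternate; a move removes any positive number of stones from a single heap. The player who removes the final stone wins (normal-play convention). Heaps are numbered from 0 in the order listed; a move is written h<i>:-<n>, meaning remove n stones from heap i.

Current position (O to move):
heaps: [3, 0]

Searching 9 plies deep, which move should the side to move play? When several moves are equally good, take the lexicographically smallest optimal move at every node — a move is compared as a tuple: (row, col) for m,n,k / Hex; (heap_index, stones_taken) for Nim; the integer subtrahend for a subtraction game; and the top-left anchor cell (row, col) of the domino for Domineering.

O's best at [(3,0)]: h0:-3

ply 1, O at (3,0) | h0:-1=-1→(2,0); h0:-2=-1→(1,0); h0:-3=+1→(0,0)*
ply 2: (0,0) is terminal -1 (X); from (3,0) depth 9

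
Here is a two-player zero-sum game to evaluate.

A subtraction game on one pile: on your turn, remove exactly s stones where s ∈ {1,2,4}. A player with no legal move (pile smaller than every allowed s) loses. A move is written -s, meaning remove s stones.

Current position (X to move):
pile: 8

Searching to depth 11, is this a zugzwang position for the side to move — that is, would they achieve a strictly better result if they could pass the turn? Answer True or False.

zugzwang(8, X) = False

[8] X move#1: -1:-1/7, -2:+1/6*, -4:-1/4
[6] O move#2: -1:-1/5*, -2:-1/4, -4:-1/2
[5] X move#3: -1:-1/4, -2:+1/3*, -4:-1/1
[3] O move#4: -1:-1/2*, -2:-1/1
[2] X move#5: -1:-1/1, -2:+1/0*
[0] end (terminal -1, O#6); searched 8 to 11
pass branch (O moves first from the same position):
  | [8] O move#1: -1:-1/7, -2:+1/6*, -4:-1/4
  | [6] X move#2: -1:-1/5*, -2:-1/4, -4:-1/2
  | [5] O move#3: -1:-1/4, -2:+1/3*, -4:-1/1
  | [3] X move#4: -1:-1/2*, -2:-1/1
  | [2] O move#5: -1:-1/1, -2:+1/0*
  | [0] end (terminal -1, X#6); searched 8 to 11
X moving scores +1; X passing scores -1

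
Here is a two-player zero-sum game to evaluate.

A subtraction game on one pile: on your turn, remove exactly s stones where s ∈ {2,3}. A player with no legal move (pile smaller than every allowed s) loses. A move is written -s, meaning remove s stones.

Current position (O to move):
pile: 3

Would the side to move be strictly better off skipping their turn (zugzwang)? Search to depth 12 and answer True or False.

zugzwang(3, O) = False

ply 1, O at 3 | -2=+1→1*; -3=+1→0
ply 2: 1 is terminal -1 (X); from 3 depth 12
pass branch (X moves first from the same position):
  | ply 1, X at 3 | -2=+1→1*; -3=+1→0
  | ply 2: 1 is terminal -1 (O); from 3 depth 12
O moving scores +1; O passing scores -1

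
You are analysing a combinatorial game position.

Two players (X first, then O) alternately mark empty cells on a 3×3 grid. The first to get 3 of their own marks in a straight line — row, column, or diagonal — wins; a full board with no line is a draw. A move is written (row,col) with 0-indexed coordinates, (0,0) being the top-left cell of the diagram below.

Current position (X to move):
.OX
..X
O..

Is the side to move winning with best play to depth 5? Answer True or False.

[.OX/..X/O..] X move#1: (0,0):+0/XOX/..X/O.., (1,0):+1/.OX/X.X/O..*, (1,1):+1/.OX/.XX/O.., (2,1):+0/.OX/..X/OX., (2,2):+1/.OX/..X/O.X
[.OX/X.X/O..] O move#2: (0,0):-1/OOX/X.X/O..*, (1,1):-1/.OX/XOX/O.., (2,1):-1/.OX/X.X/OO., (2,2):-1/.OX/X.X/O.O
[OOX/X.X/O..] X move#3: (1,1):+1/OOX/XXX/O..*, (2,1):+1/OOX/X.X/OX., (2,2):+1/OOX/X.X/O.X
[OOX/XXX/O..] end (terminal -1, O#4); searched .OX/..X/O.. to 5

X winning at [.OX/..X/O..]: True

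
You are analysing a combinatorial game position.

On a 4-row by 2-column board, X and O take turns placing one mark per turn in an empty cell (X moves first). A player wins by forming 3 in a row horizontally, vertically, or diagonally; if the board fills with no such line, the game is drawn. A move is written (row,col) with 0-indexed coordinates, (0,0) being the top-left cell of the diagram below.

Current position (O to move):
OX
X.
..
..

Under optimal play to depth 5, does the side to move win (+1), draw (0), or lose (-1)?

p1 O@[OX/X./../..]: (1,1)[OX/XO/../..]+0* (2,0)[OX/X./O./..]+0 (2,1)[OX/X./.O/..]+0 (3,0)[OX/X./../O.]+0 (3,1)[OX/X./../.O]+0
p2 X@[OX/XO/../..]: (2,0)[OX/XO/X./..]+0* (2,1)[OX/XO/.X/..]+0 (3,0)[OX/XO/../X.]+0 (3,1)[OX/XO/../.X]+0
p3 O@[OX/XO/X./..]: (2,1)[OX/XO/XO/..]-1 (3,0)[OX/XO/X./O.]+0* (3,1)[OX/XO/X./.O]-1
p4 X@[OX/XO/X./O.]: (2,1)[OX/XO/XX/O.]+0* (3,1)[OX/XO/X./OX]+0
p5 O@[OX/XO/XX/O.]: (3,1)[OX/XO/XX/OO]+0*
p6 X@[OX/XO/XX/OO] terminal +0; root [OX/X./../..] d5

value(OX/X./../.., O) = 0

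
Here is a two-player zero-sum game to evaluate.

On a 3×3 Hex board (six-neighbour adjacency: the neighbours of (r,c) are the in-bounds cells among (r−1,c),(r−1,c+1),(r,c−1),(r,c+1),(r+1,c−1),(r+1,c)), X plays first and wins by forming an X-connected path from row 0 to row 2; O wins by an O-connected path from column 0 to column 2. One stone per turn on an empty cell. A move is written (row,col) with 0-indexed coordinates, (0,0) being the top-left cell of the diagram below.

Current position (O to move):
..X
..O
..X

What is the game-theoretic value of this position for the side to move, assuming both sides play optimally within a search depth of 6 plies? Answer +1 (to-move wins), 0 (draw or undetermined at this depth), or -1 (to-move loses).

p1 O@[..X/..O/..X]: (0,0)[O.X/..O/..X]-1 (0,1)[.OX/..O/..X]-1 (1,0)[..X/O.O/..X]-1 (1,1)[..X/.OO/..X]+1* (2,0)[..X/..O/O.X]+1 (2,1)[..X/..O/.OX]-1
p2 X@[..X/.OO/..X]: (0,0)[X.X/.OO/..X]-1* (0,1)[.XX/.OO/..X]-1 (1,0)[..X/XOO/..X]-1 (2,0)[..X/.OO/X.X]-1 (2,1)[..X/.OO/.XX]-1
p3 O@[X.X/.OO/..X]: (0,1)[XOX/.OO/..X]+1* (1,0)[X.X/OOO/..X]+1 (2,0)[X.X/.OO/O.X]+1 (2,1)[X.X/.OO/.OX]+1
p4 X@[XOX/.OO/..X]: (1,0)[XOX/XOO/..X]-1* (2,0)[XOX/.OO/X.X]-1 (2,1)[XOX/.OO/.XX]-1
p5 O@[XOX/XOO/..X]: (2,0)[XOX/XOO/O.X]+1* (2,1)[XOX/XOO/.OX]-1
p6 X@[XOX/XOO/O.X] terminal -1; root [..X/..O/..X] d6

value(..X/..O/..X, O) = +1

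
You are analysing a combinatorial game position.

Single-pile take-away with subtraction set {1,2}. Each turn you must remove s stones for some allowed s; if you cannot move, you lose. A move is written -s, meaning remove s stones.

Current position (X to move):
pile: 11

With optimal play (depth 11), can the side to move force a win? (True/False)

X winning at [11]: True

ply 1, X at 11 | -1=-1→10; -2=+1→9*
ply 2, O at 9 | -1=-1→8*; -2=-1→7
ply 3, X at 8 | -1=-1→7; -2=+1→6*
ply 4, O at 6 | -1=-1→5*; -2=-1→4
ply 5, X at 5 | -1=-1→4; -2=+1→3*
ply 6, O at 3 | -1=-1→2*; -2=-1→1
ply 7, X at 2 | -1=-1→1; -2=+1→0*
ply 8: 0 is terminal -1 (O); from 11 depth 11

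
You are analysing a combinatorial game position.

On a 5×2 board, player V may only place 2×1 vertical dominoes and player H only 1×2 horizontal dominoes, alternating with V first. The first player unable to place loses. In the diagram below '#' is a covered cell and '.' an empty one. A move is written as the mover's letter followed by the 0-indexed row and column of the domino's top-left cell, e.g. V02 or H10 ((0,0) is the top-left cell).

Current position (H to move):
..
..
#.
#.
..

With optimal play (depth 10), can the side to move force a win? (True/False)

H winning at [../../#./#./..]: True

p1 H@[../../#./#./..]: H00[##/../#./#./..]+1* H10[../##/#./#./..]+1 H40[../../#./#./##]-1
p2 V@[##/../#./#./..]: V11[##/.#/##/#./..]-1* V21[##/../##/##/..]-1 V31[##/../#./##/.#]-1
p3 H@[##/.#/##/#./..]: H40[##/.#/##/#./##]+1*
p4 V@[##/.#/##/#./##] terminal -1; root [../../#./#./..] d10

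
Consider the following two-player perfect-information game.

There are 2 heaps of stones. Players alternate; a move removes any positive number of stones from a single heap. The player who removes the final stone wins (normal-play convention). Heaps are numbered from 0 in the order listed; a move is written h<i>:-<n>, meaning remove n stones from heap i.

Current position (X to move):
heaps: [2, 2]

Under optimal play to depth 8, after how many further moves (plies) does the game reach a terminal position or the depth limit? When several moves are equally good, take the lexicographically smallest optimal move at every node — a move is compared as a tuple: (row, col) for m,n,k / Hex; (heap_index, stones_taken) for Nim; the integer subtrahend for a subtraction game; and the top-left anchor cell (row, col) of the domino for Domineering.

ply 1, X at (2,2) | h0:-1=-1→(1,2)*; h0:-2=-1→(0,2); h1:-1=-1→(2,1); h1:-2=-1→(2,0)
ply 2, O at (1,2) | h0:-1=-1→(0,2); h1:-1=+1→(1,1)*; h1:-2=-1→(1,0)
ply 3, X at (1,1) | h0:-1=-1→(0,1)*; h1:-1=-1→(1,0)
ply 4, O at (0,1) | h1:-1=+1→(0,0)*
ply 5: (0,0) is terminal -1 (X); from (2,2) depth 8

PV length from [(2,2)]: 4 plies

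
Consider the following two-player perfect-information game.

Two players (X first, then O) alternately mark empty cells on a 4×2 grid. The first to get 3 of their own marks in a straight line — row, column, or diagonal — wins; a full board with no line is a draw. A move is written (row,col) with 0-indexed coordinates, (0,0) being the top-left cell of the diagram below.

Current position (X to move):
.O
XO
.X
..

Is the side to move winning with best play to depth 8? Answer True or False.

[.O/XO/.X/..] X move#1: (0,0):+0/XO/XO/.X/.., (2,0):+1/.O/XO/XX/..*, (3,0):+0/.O/XO/.X/X., (3,1):+0/.O/XO/.X/.X
[.O/XO/XX/..] O move#2: (0,0):-1/OO/XO/XX/..*, (3,0):-1/.O/XO/XX/O., (3,1):-1/.O/XO/XX/.O
[OO/XO/XX/..] X move#3: (3,0):+1/OO/XO/XX/X.*, (3,1):+0/OO/XO/XX/.X
[OO/XO/XX/X.] end (terminal -1, O#4); searched .O/XO/.X/.. to 8

X winning at [.O/XO/.X/..]: True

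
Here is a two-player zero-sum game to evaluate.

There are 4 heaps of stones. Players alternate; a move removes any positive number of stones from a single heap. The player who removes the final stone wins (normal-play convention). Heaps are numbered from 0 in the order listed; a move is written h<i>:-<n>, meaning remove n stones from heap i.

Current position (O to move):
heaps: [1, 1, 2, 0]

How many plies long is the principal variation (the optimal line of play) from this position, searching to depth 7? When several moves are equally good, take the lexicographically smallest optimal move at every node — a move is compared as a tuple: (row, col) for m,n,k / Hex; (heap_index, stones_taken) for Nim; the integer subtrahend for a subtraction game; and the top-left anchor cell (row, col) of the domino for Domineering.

p1 O@[(1,1,2,0)]: h0:-1[(0,1,2,0)]-1 h1:-1[(1,0,2,0)]-1 h2:-1[(1,1,1,0)]-1 h2:-2[(1,1,0,0)]+1*
p2 X@[(1,1,0,0)]: h0:-1[(0,1,0,0)]-1* h1:-1[(1,0,0,0)]-1
p3 O@[(0,1,0,0)]: h1:-1[(0,0,0,0)]+1*
p4 X@[(0,0,0,0)] terminal -1; root [(1,1,2,0)] d7

PV length from [(1,1,2,0)]: 3 plies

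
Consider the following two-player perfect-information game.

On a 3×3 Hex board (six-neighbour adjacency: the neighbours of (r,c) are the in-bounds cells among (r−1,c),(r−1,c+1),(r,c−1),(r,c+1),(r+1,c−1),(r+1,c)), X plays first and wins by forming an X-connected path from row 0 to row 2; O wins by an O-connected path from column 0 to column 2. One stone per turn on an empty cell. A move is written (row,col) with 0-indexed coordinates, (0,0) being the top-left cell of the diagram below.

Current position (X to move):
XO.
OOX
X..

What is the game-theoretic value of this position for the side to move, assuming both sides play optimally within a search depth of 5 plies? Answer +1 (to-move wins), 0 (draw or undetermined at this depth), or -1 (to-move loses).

ply 1, X at XO./OOX/X.. | (0,2)=+1→XOX/OOX/X..*; (2,1)=-1→XO./OOX/XX.; (2,2)=-1→XO./OOX/X.X
ply 2, O at XOX/OOX/X.. | (2,1)=-1→XOX/OOX/XO.*; (2,2)=-1→XOX/OOX/X.O
ply 3, X at XOX/OOX/XO. | (2,2)=+1→XOX/OOX/XOX*
ply 4: XOX/OOX/XOX is terminal -1 (O); from XO./OOX/X.. depth 5

value(XO./OOX/X.., X) = +1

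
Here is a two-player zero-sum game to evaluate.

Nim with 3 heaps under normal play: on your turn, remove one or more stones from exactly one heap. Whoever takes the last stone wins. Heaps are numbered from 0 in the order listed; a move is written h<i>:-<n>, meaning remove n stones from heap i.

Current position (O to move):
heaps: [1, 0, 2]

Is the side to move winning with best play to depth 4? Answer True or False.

[(1,0,2)] O move#1: h0:-1:-1/(0,0,2), h2:-1:+1/(1,0,1)*, h2:-2:-1/(1,0,0)
[(1,0,1)] X move#2: h0:-1:-1/(0,0,1)*, h2:-1:-1/(1,0,0)
[(0,0,1)] O move#3: h2:-1:+1/(0,0,0)*
[(0,0,0)] end (terminal -1, X#4); searched (1,0,2) to 4

O winning at [(1,0,2)]: True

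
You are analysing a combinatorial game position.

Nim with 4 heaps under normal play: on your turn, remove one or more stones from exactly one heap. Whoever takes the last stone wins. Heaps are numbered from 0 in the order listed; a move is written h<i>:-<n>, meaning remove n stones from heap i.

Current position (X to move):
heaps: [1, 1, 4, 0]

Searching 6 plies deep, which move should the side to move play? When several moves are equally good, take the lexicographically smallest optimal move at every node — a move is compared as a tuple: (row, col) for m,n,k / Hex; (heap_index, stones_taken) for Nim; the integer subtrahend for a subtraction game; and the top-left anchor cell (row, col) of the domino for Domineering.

X's best at [(1,1,4,0)]: h2:-4

[(1,1,4,0)] X move#1: h0:-1:-1/(0,1,4,0), h1:-1:-1/(1,0,4,0), h2:-1:-1/(1,1,3,0), h2:-2:-1/(1,1,2,0), h2:-3:-1/(1,1,1,0), h2:-4:+1/(1,1,0,0)*
[(1,1,0,0)] O move#2: h0:-1:-1/(0,1,0,0)*, h1:-1:-1/(1,0,0,0)
[(0,1,0,0)] X move#3: h1:-1:+1/(0,0,0,0)*
[(0,0,0,0)] end (terminal -1, O#4); searched (1,1,4,0) to 6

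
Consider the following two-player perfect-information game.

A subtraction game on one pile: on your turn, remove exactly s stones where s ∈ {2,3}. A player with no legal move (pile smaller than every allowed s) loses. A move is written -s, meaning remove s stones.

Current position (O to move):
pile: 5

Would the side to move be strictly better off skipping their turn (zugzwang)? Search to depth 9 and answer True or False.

[5] O move#1: -2:-1/3*, -3:-1/2
[3] X move#2: -2:+1/1*, -3:+1/0
[1] end (terminal -1, O#3); searched 5 to 9
pass branch (X moves first from the same position):
  | [5] X move#1: -2:-1/3*, -3:-1/2
  | [3] O move#2: -2:+1/1*, -3:+1/0
  | [1] end (terminal -1, X#3); searched 5 to 9
O moving scores -1; O passing scores +1

zugzwang(5, O) = True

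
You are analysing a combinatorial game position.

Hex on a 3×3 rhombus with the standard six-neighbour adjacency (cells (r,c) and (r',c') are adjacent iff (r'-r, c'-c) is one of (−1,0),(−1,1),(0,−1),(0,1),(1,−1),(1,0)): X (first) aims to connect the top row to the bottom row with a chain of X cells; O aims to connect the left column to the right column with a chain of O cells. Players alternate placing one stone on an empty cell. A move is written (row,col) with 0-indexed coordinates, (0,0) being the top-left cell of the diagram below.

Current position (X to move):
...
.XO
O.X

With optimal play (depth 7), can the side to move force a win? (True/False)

p1 X@[.../.XO/O.X]: (0,0)[X../.XO/O.X]-1 (0,1)[.X./.XO/O.X]-1 (0,2)[..X/.XO/O.X]-1 (1,0)[.../XXO/O.X]-1 (2,1)[.../.XO/OXX]+1*
p2 O@[.../.XO/OXX]: (0,0)[O../.XO/OXX]-1* (0,1)[.O./.XO/OXX]-1 (0,2)[..O/.XO/OXX]-1 (1,0)[.../OXO/OXX]-1
p3 X@[O../.XO/OXX]: (0,1)[OX./.XO/OXX]+1* (0,2)[O.X/.XO/OXX]+1 (1,0)[O../XXO/OXX]+1
p4 O@[OX./.XO/OXX] terminal -1; root [.../.XO/O.X] d7

X winning at [.../.XO/O.X]: True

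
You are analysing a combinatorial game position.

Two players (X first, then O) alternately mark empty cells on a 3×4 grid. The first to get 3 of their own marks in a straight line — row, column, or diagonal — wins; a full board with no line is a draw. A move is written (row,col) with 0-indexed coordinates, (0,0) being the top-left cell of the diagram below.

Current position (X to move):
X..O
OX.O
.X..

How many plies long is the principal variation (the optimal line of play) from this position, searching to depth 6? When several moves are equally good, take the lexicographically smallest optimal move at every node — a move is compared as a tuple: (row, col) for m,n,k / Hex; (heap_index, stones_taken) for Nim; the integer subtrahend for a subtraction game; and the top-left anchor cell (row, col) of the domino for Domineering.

p1 X@[X..O/OX.O/.X..]: (0,1)[XX.O/OX.O/.X..]+1* (0,2)[X.XO/OX.O/.X..]-1 (1,2)[X..O/OXXO/.X..]-1 (2,0)[X..O/OX.O/XX..]-1 (2,2)[X..O/OX.O/.XX.]+1 (2,3)[X..O/OX.O/.X.X]+1
p2 O@[XX.O/OX.O/.X..] terminal -1; root [X..O/OX.O/.X..] d6

PV length from [X..O/OX.O/.X..]: 1 ply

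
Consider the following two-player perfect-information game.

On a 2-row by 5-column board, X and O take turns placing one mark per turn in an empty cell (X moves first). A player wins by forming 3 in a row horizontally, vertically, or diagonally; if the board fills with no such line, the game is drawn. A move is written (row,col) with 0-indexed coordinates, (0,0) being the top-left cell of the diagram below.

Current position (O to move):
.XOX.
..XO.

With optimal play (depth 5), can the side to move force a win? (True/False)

ply 1, O at .XOX./..XO. | (0,0)=+0→OXOX./..XO.*; (0,4)=+0→.XOXO/..XO.; (1,0)=+0→.XOX./O.XO.; (1,1)=+0→.XOX./.OXO.; (1,4)=+0→.XOX./..XOO
ply 2, X at OXOX./..XO. | (0,4)=+0→OXOXX/..XO.*; (1,0)=+0→OXOX./X.XO.; (1,1)=+0→OXOX./.XXO.; (1,4)=+0→OXOX./..XOX
ply 3, O at OXOXX/..XO. | (1,0)=+0→OXOXX/O.XO.*; (1,1)=+0→OXOXX/.OXO.; (1,4)=+0→OXOXX/..XOO
ply 4, X at OXOXX/O.XO. | (1,1)=+0→OXOXX/OXXO.*; (1,4)=+0→OXOXX/O.XOX
ply 5, O at OXOXX/OXXO. | (1,4)=+0→OXOXX/OXXOO*
ply 6: OXOXX/OXXOO is terminal +0 (X); from .XOX./..XO. depth 5

O winning at [.XOX./..XO.]: False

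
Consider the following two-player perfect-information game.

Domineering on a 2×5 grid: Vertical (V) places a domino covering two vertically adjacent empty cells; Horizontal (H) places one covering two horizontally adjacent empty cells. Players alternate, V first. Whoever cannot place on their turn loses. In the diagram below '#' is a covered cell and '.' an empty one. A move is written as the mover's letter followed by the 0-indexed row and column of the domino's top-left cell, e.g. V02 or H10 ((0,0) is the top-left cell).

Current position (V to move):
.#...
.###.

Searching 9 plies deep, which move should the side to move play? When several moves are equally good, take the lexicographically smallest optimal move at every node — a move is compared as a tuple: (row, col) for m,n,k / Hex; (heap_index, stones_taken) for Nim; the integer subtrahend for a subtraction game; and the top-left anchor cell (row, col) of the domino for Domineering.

[.#.../.###.] V move#1: V00:-1/##.../####., V04:+1/.#..#/.####*
[.#..#/.####] H move#2: H02:-1/.####/.####*
[.####/.####] V move#3: V00:+1/#####/#####*
[#####/#####] end (terminal -1, H#4); searched .#.../.###. to 9

V's best at [.#.../.###.]: V04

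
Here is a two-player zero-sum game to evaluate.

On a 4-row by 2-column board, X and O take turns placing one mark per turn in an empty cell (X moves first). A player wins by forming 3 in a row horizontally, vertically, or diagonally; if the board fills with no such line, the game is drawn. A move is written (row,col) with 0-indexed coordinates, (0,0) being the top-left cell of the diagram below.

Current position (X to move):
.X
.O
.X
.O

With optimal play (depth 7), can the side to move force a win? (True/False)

X winning at [.X/.O/.X/.O]: False

ply 1, X at .X/.O/.X/.O | (0,0)=+0→XX/.O/.X/.O*; (1,0)=+0→.X/XO/.X/.O; (2,0)=+0→.X/.O/XX/.O; (3,0)=+0→.X/.O/.X/XO
ply 2, O at XX/.O/.X/.O | (1,0)=+0→XX/OO/.X/.O*; (2,0)=+0→XX/.O/OX/.O; (3,0)=+0→XX/.O/.X/OO
ply 3, X at XX/OO/.X/.O | (2,0)=+0→XX/OO/XX/.O*; (3,0)=+0→XX/OO/.X/XO
ply 4, O at XX/OO/XX/.O | (3,0)=+0→XX/OO/XX/OO*
ply 5: XX/OO/XX/OO is terminal +0 (X); from .X/.O/.X/.O depth 7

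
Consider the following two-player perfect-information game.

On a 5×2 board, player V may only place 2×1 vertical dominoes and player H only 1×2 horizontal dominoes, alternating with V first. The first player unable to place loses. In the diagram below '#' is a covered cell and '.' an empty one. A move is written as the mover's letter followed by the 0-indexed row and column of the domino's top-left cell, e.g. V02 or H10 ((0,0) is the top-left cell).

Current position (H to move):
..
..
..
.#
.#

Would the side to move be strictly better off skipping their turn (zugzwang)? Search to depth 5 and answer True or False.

zugzwang(../../../.#/.#, H) = False

[../../../.#/.#] H move#1: H00:-1/##/../../.#/.#, H10:+1/../##/../.#/.#*, H20:-1/../../##/.#/.#
[../##/../.#/.#] V move#2: V20:-1/../##/#./##/.#*, V30:-1/../##/../##/##
[../##/#./##/.#] H move#3: H00:+1/##/##/#./##/.#*
[##/##/#./##/.#] end (terminal -1, V#4); searched ../../../.#/.# to 5
pass branch (V moves first from the same position):
  | [../../../.#/.#] V move#1: V00:+1/#./#./../.#/.#*, V01:+1/.#/.#/../.#/.#, V10:+1/../#./#./.#/.#, V11:+1/../.#/.#/.#/.#, V20:-1/../../#./##/.#, V30:-1/../../../##/##
  | [#./#./../.#/.#] H move#2: H20:-1/#./#./##/.#/.#*
  | [#./#./##/.#/.#] V move#3: V01:+1/##/##/##/.#/.#*, V30:+1/#./#./##/##/##
  | [##/##/##/.#/.#] end (terminal -1, H#4); searched ../../../.#/.# to 5
H moving scores +1; H passing scores -1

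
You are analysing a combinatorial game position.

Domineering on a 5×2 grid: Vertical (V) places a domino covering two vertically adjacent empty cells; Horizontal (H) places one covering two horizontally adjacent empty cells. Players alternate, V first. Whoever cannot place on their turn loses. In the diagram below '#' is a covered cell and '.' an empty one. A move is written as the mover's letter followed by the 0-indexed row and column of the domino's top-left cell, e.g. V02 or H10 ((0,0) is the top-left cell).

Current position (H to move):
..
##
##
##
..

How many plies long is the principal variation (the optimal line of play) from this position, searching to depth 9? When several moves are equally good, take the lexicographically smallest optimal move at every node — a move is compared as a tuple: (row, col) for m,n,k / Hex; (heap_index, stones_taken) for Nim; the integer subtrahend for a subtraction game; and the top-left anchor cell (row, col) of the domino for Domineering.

[../##/##/##/..] H move#1: H00:+1/##/##/##/##/..*, H40:+1/../##/##/##/##
[##/##/##/##/..] end (terminal -1, V#2); searched ../##/##/##/.. to 9

PV length from [../##/##/##/..]: 1 ply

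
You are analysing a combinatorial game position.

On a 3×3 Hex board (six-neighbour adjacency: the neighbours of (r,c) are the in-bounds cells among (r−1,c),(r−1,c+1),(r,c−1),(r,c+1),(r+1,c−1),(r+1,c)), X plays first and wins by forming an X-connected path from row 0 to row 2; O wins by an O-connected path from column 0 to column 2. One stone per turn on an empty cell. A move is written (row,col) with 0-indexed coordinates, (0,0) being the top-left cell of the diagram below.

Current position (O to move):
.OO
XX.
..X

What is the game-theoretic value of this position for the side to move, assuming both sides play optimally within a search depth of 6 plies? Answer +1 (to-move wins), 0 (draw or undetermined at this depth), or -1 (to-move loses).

ply 1, O at .OO/XX./..X | (0,0)=+1→OOO/XX./..X*; (1,2)=-1→.OO/XXO/..X; (2,0)=-1→.OO/XX./O.X; (2,1)=-1→.OO/XX./.OX
ply 2: OOO/XX./..X is terminal -1 (X); from .OO/XX./..X depth 6

value(.OO/XX./..X, O) = +1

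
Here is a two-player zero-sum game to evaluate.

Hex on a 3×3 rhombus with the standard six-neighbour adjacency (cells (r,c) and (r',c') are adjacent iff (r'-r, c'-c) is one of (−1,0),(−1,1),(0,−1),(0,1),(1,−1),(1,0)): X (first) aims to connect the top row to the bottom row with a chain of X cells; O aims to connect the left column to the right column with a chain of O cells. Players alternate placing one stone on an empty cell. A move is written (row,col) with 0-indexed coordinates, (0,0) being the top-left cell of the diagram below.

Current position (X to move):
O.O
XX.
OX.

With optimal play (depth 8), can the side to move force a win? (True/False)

[O.O/XX./OX.] X move#1: (0,1):+1/OXO/XX./OX.*, (1,2):-1/O.O/XXX/OX., (2,2):-1/O.O/XX./OXX
[OXO/XX./OX.] end (terminal -1, O#2); searched O.O/XX./OX. to 8

X winning at [O.O/XX./OX.]: True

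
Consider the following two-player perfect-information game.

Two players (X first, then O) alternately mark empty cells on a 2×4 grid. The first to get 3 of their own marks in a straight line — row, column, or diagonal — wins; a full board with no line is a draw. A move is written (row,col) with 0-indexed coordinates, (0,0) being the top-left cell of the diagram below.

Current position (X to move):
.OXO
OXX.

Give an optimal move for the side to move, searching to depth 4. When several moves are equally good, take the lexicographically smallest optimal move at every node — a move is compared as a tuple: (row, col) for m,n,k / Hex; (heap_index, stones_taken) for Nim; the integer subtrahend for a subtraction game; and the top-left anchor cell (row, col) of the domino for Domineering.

p1 X@[.OXO/OXX.]: (0,0)[XOXO/OXX.]+0 (1,3)[.OXO/OXXX]+1*
p2 O@[.OXO/OXXX] terminal -1; root [.OXO/OXX.] d4

X's best at [.OXO/OXX.]: (1,3)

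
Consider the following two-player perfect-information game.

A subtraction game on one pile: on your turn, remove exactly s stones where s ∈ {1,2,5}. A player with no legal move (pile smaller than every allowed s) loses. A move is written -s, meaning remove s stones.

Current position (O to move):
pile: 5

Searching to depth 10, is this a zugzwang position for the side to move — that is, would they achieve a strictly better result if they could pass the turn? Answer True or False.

ply 1, O at 5 | -1=-1→4; -2=+1→3*; -5=+1→0
ply 2, X at 3 | -1=-1→2*; -2=-1→1
ply 3, O at 2 | -1=-1→1; -2=+1→0*
ply 4: 0 is terminal -1 (X); from 5 depth 10
if O skipped the turn, X would face:
~ ply 1, X at 5 | -1=-1→4; -2=+1→3*; -5=+1→0
~ ply 2, O at 3 | -1=-1→2*; -2=-1→1
~ ply 3, X at 2 | -1=-1→1; -2=+1→0*
~ ply 4: 0 is terminal -1 (O); from 5 depth 10
compare (O): move=+1 vs pass=-1

zugzwang(5, O) = False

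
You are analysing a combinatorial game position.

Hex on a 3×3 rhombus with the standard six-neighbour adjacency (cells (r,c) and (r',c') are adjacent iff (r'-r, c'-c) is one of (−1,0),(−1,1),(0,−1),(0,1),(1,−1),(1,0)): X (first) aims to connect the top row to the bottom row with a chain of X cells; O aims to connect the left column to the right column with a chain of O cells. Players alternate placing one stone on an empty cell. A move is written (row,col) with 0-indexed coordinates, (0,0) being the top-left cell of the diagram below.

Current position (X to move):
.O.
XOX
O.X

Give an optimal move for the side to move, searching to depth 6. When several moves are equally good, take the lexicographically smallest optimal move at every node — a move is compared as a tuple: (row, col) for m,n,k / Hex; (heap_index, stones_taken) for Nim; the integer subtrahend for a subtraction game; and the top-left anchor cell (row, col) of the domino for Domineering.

ply 1, X at .O./XOX/O.X | (0,0)=-1→XO./XOX/O.X; (0,2)=+1→.OX/XOX/O.X*; (2,1)=-1→.O./XOX/OXX
ply 2: .OX/XOX/O.X is terminal -1 (O); from .O./XOX/O.X depth 6

X's best at [.O./XOX/O.X]: (0,2)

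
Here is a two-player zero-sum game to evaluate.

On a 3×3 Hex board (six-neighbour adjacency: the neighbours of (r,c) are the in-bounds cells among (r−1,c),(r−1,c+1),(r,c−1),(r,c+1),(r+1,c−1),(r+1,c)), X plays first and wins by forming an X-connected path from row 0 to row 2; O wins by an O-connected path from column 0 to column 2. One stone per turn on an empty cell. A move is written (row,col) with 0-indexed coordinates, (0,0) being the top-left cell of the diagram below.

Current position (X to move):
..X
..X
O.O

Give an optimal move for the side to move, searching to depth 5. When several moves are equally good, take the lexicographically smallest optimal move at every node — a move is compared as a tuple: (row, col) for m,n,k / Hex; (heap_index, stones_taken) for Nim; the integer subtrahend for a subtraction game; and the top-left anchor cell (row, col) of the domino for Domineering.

p1 X@[..X/..X/O.O]: (0,0)[X.X/..X/O.O]-1 (0,1)[.XX/..X/O.O]-1 (1,0)[..X/X.X/O.O]-1 (1,1)[..X/.XX/O.O]-1 (2,1)[..X/..X/OXO]+1*
p2 O@[..X/..X/OXO] terminal -1; root [..X/..X/O.O] d5

X's best at [..X/..X/O.O]: (2,1)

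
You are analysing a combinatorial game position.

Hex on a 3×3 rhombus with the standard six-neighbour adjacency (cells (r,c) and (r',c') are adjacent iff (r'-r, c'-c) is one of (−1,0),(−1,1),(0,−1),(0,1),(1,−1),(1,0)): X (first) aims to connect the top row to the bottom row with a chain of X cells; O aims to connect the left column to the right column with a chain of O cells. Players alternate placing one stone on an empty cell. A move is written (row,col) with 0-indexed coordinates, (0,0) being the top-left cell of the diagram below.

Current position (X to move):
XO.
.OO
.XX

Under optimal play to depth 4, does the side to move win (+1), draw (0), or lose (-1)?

[XO./.OO/.XX] X move#1: (0,2):-1/XOX/.OO/.XX*, (1,0):-1/XO./XOO/.XX, (2,0):-1/XO./.OO/XXX
[XOX/.OO/.XX] O move#2: (1,0):+1/XOX/OOO/.XX*, (2,0):+1/XOX/.OO/OXX
[XOX/OOO/.XX] end (terminal -1, X#3); searched XO./.OO/.XX to 4

value(XO./.OO/.XX, X) = -1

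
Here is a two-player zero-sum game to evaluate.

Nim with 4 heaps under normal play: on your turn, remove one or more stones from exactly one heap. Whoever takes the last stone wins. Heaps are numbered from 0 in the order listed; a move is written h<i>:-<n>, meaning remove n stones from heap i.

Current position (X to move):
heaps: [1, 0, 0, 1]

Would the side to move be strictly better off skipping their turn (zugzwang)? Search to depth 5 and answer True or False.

zugzwang((1,0,0,1), X) = True

ply 1, X at (1,0,0,1) | h0:-1=-1→(0,0,0,1)*; h3:-1=-1→(1,0,0,0)
ply 2, O at (0,0,0,1) | h3:-1=+1→(0,0,0,0)*
ply 3: (0,0,0,0) is terminal -1 (X); from (1,0,0,1) depth 5
if X skipped the turn, O would face:
~ ply 1, O at (1,0,0,1) | h0:-1=-1→(0,0,0,1)*; h3:-1=-1→(1,0,0,0)
~ ply 2, X at (0,0,0,1) | h3:-1=+1→(0,0,0,0)*
~ ply 3: (0,0,0,0) is terminal -1 (O); from (1,0,0,1) depth 5
compare (X): move=-1 vs pass=+1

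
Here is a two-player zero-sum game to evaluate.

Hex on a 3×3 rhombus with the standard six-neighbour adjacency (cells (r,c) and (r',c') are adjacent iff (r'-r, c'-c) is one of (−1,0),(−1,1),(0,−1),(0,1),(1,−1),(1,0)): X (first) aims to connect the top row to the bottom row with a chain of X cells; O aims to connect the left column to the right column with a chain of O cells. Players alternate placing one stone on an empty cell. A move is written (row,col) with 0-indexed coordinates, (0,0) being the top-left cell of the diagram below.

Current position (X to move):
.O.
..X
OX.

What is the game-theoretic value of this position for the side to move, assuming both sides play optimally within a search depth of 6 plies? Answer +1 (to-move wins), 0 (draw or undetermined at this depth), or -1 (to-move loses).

value(.O./..X/OX., X) = +1

p1 X@[.O./..X/OX.]: (0,0)[XO./..X/OX.]-1 (0,2)[.OX/..X/OX.]+1* (1,0)[.O./X.X/OX.]-1 (1,1)[.O./.XX/OX.]-1 (2,2)[.O./..X/OXX]-1
p2 O@[.OX/..X/OX.] terminal -1; root [.O./..X/OX.] d6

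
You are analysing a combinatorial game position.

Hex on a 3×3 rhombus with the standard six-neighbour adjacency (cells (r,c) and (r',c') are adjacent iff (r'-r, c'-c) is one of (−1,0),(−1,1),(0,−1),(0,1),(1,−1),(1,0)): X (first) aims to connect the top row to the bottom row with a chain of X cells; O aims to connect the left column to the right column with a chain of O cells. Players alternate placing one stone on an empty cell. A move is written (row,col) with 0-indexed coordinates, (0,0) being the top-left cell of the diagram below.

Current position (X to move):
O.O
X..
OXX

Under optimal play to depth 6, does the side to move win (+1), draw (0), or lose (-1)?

p1 X@[O.O/X../OXX]: (0,1)[OXO/X../OXX]-1* (1,1)[O.O/XX./OXX]-1 (1,2)[O.O/X.X/OXX]-1
p2 O@[OXO/X../OXX]: (1,1)[OXO/XO./OXX]+1* (1,2)[OXO/X.O/OXX]-1
p3 X@[OXO/XO./OXX] terminal -1; root [O.O/X../OXX] d6

value(O.O/X../OXX, X) = -1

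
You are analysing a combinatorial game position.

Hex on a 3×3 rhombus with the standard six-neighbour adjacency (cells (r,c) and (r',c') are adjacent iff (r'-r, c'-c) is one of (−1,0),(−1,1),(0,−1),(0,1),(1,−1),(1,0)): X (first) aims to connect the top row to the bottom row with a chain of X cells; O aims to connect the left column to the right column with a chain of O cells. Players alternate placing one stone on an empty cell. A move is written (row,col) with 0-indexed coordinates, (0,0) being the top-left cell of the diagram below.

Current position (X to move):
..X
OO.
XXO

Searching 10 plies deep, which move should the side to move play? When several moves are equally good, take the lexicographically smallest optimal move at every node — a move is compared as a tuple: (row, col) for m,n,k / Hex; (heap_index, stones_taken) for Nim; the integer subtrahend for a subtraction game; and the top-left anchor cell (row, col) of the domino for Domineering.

X's best at [..X/OO./XXO]: (1,2)

ply 1, X at ..X/OO./XXO | (0,0)=-1→X.X/OO./XXO; (0,1)=-1→.XX/OO./XXO; (1,2)=+1→..X/OOX/XXO*
ply 2: ..X/OOX/XXO is terminal -1 (O); from ..X/OO./XXO depth 10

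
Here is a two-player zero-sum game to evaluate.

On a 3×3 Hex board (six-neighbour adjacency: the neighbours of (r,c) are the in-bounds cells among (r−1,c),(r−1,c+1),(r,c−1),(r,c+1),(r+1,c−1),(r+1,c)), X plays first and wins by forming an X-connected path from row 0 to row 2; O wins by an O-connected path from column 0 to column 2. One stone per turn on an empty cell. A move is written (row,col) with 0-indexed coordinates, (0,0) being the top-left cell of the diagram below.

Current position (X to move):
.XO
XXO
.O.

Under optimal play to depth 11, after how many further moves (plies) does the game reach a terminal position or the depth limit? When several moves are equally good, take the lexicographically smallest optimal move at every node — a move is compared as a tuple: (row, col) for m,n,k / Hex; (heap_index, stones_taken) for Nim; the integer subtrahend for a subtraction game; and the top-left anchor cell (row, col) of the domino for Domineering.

[.XO/XXO/.O.] X move#1: (0,0):-1/XXO/XXO/.O., (2,0):+1/.XO/XXO/XO.*, (2,2):-1/.XO/XXO/.OX
[.XO/XXO/XO.] end (terminal -1, O#2); searched .XO/XXO/.O. to 11

PV length from [.XO/XXO/.O.]: 1 ply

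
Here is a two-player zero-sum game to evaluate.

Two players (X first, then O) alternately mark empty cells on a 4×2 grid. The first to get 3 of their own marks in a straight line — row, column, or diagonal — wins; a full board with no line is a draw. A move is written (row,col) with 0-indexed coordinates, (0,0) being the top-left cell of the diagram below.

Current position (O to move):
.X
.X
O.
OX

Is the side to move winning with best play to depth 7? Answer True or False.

O winning at [.X/.X/O./OX]: True

[.X/.X/O./OX] O move#1: (0,0):-1/OX/.X/O./OX, (1,0):+1/.X/OX/O./OX*, (2,1):+0/.X/.X/OO/OX
[.X/OX/O./OX] end (terminal -1, X#2); searched .X/.X/O./OX to 7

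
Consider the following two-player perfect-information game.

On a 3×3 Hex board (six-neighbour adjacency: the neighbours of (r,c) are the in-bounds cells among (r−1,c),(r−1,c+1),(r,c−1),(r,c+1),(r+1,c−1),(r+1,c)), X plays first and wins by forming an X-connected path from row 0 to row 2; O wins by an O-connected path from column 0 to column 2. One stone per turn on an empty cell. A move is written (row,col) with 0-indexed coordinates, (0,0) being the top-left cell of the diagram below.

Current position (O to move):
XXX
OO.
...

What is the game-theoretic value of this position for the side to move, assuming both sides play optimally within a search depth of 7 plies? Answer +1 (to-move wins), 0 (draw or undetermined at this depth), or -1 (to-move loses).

p1 O@[XXX/OO./...]: (1,2)[XXX/OOO/...]+1* (2,0)[XXX/OO./O..]-1 (2,1)[XXX/OO./.O.]+1 (2,2)[XXX/OO./..O]+1
p2 X@[XXX/OOO/...] terminal -1; root [XXX/OO./...] d7

value(XXX/OO./..., O) = +1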